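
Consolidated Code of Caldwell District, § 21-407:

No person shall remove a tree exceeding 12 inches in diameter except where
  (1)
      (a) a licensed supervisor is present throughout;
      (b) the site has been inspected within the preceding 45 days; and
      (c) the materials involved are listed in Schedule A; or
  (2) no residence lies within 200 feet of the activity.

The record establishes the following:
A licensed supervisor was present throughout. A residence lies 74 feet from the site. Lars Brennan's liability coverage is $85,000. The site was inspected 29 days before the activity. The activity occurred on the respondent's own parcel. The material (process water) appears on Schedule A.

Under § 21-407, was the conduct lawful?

(a) supervisor present — met.
(b) site inspected — holds.
(c) Schedule A material — holds.
(1) = T AND T AND T = true.
(2) no residence in 200 ft — not met.
Overall: T OR F → true.

Yes — lawful.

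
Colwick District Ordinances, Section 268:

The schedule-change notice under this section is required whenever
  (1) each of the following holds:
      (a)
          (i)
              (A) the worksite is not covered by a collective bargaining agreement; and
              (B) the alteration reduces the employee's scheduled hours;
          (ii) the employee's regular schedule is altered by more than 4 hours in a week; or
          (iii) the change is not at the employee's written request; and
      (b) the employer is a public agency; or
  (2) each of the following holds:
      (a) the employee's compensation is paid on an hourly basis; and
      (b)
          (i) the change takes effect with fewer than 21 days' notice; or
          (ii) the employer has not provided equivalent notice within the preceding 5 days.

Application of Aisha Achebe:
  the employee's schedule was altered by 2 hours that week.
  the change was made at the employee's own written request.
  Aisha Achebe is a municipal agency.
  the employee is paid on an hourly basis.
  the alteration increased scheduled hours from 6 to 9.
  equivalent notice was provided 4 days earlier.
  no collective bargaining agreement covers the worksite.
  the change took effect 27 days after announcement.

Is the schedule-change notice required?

(A) no CBA — satisfied.
(B) hours reduced — fails.
So (i) is not satisfied (T AND F).
(ii) schedule shift > 4h — fails.
(iii) not employee-requested — not met.
So (a) is not satisfied (F OR F OR F).
(b) public agency — satisfied.
(1): F AND T → false.
(a) hourly-paid — satisfied.
(i) < 21 days' notice — not satisfied.
(ii) no recent notice — fails.
(b) = F OR F = false.
(2) = T AND F = false.
Overall: F OR F → false.

No — not required.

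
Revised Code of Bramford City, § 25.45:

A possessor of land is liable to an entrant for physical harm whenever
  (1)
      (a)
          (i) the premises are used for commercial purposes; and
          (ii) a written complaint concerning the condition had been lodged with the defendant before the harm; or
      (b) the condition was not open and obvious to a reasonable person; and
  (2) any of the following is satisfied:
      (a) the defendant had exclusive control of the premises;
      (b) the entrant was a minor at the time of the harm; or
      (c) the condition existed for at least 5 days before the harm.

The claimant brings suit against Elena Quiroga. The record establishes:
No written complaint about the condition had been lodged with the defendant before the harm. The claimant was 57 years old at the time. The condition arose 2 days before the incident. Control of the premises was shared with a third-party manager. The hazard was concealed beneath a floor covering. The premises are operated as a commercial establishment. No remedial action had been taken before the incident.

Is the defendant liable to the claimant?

(i) commercial use — met.
(ii) complaint lodged — not satisfied.
(a) = T AND F = false.
(b) not open/obvious — holds.
So (1) is satisfied (F OR T).
(a) exclusive control — not met.
(b) entrant a minor — fails.
(c) condition ≥5 days old — not met.
So (2) is not satisfied (F OR F OR F).
Overall = T AND F = false.

No — not liable.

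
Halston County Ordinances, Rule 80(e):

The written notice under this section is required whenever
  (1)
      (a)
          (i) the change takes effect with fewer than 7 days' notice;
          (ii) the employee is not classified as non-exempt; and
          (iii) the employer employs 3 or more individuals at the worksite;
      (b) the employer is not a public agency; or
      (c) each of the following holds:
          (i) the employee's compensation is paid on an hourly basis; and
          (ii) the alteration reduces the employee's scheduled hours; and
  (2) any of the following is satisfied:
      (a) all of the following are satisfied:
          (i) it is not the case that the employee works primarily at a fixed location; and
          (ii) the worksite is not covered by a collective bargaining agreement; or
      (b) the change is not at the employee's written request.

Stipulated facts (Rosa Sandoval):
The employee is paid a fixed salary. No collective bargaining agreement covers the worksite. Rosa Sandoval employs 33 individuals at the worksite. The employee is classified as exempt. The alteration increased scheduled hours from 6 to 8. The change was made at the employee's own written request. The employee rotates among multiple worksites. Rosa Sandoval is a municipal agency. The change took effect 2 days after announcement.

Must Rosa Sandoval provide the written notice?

Yes — required.

(i) < 7 days' notice — satisfied.
(ii) not (non-exempt) — holds.
(iii) ≥ 3 at site — holds.
So (a) is satisfied (T AND T AND T).
(b) not (public agency) — fails.
(i) hourly-paid — not satisfied.
(ii) hours reduced — fails.
(c) = F AND F = false.
(1): T OR F OR F → true.
(i) not (fixed location) — holds.
(ii) no CBA — met.
(a) = T AND T = true.
(b) not employee-requested — not met.
(2) = T OR F = true.
So Overall is satisfied (T AND T).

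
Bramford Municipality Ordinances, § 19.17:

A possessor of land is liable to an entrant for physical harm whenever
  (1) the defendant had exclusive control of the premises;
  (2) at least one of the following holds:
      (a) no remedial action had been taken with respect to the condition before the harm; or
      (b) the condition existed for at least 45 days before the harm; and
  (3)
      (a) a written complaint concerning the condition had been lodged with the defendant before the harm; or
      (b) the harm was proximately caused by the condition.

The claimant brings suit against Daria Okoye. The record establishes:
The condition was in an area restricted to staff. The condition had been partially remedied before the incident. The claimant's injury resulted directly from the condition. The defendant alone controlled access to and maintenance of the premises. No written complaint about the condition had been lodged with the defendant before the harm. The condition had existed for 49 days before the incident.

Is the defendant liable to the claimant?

(1) exclusive control — met.
(a) no remedial action — not satisfied.
(b) condition ≥45 days old — met.
(2): F OR T → true.
(a) complaint lodged — not satisfied.
(b) proximate cause — met.
(3): F OR T → true.
So Overall is satisfied (T AND T AND T).

Yes — liable.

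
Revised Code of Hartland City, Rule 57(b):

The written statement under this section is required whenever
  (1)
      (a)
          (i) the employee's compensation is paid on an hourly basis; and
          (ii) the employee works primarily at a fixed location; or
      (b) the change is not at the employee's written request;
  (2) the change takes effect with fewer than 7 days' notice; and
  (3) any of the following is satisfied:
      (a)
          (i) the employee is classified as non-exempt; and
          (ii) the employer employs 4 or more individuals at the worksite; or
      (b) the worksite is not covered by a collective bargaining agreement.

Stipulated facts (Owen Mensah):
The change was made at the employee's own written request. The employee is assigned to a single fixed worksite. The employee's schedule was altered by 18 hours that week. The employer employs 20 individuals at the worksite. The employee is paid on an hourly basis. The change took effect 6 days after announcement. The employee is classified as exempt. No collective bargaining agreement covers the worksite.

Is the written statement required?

(i) hourly-paid — satisfied.
(ii) fixed location — holds.
(a): T AND T → true.
(b) not employee-requested — fails.
(1): T OR F → true.
(2) < 7 days' notice — holds.
(i) non-exempt — not met.
(ii) ≥ 4 at site — satisfied.
So (a) is not satisfied (F AND T).
(b) no CBA — met.
(3): F OR T → true.
Overall = T AND T AND T = true.

Yes — required.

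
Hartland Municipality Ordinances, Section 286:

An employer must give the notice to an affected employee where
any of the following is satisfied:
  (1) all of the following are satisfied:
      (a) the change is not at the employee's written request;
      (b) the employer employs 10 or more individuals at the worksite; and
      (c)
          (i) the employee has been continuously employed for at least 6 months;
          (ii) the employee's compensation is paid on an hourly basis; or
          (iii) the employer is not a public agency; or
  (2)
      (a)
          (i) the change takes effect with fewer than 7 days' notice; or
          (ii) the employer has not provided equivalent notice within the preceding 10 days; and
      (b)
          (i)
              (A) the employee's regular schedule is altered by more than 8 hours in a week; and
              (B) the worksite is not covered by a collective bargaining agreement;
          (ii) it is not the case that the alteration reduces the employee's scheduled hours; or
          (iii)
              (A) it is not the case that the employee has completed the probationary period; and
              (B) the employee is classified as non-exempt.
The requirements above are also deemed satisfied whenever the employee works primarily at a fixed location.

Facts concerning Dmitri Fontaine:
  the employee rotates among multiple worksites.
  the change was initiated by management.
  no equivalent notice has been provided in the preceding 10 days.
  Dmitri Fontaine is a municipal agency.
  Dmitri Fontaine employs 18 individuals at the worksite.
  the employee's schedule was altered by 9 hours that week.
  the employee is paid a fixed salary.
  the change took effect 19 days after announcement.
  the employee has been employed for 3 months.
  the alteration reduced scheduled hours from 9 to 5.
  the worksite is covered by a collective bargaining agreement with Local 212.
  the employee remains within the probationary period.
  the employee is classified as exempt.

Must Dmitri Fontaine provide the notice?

(a) not employee-requested — satisfied.
(b) ≥ 10 at site — holds.
(i) tenure ≥ 6 mo. — fails.
(ii) hourly-paid — not satisfied.
(iii) not (public agency) — not satisfied.
(c): F OR F OR F → false.
(1): T AND T AND F → false.
(i) < 7 days' notice — not satisfied.
(ii) no recent notice — satisfied.
So (a) is satisfied (F OR T).
(A) schedule shift > 8h — met.
(B) no CBA — fails.
So (i) is not satisfied (T AND F).
(ii) not (hours reduced) — not met.
(A) not (past probation) — satisfied.
(B) non-exempt — not met.
So (iii) is not satisfied (T AND F).
(b): F OR F OR F → false.
(2): T AND F → false.
So Overall is not satisfied (F OR F).
Exception (fixed location) — not satisfied.
Result: main false OR exception false → false.

No — not required.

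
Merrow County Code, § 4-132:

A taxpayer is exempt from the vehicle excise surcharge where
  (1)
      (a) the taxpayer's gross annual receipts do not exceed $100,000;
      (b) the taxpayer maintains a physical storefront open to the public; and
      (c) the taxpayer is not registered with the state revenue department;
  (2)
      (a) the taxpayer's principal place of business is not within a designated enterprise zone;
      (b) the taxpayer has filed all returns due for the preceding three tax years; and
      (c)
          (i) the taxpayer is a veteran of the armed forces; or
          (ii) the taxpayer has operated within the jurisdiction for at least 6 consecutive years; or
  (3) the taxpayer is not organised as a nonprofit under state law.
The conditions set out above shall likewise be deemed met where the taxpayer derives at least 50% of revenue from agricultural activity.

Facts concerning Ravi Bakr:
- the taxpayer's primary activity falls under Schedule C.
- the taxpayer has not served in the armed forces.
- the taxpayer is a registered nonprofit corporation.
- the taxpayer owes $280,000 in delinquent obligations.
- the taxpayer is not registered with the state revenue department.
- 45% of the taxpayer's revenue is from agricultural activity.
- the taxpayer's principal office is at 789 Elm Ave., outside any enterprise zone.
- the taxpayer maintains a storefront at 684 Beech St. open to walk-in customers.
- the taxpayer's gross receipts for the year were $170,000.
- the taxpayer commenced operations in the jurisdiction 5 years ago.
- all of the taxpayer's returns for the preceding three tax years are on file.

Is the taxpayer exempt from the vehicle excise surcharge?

(a) receipts ≤ $100,000 — not satisfied.
(b) has storefront — satisfied.
(c) not (state-registered) — met.
So (1) is not satisfied (F AND T AND T).
(a) not (in enterprise zone) — holds.
(b) returns current — satisfied.
(i) veteran — not satisfied.
(ii) ≥ 6 yrs in jurisdiction — fails.
(c): F OR F → false.
So (2) is not satisfied (T AND T AND F).
(3) not (nonprofit) — not satisfied.
Overall = F OR F OR F = false.
Exception (≥50% agricultural) — not satisfied.
Result: main false OR exception false → false.

No — not exempt.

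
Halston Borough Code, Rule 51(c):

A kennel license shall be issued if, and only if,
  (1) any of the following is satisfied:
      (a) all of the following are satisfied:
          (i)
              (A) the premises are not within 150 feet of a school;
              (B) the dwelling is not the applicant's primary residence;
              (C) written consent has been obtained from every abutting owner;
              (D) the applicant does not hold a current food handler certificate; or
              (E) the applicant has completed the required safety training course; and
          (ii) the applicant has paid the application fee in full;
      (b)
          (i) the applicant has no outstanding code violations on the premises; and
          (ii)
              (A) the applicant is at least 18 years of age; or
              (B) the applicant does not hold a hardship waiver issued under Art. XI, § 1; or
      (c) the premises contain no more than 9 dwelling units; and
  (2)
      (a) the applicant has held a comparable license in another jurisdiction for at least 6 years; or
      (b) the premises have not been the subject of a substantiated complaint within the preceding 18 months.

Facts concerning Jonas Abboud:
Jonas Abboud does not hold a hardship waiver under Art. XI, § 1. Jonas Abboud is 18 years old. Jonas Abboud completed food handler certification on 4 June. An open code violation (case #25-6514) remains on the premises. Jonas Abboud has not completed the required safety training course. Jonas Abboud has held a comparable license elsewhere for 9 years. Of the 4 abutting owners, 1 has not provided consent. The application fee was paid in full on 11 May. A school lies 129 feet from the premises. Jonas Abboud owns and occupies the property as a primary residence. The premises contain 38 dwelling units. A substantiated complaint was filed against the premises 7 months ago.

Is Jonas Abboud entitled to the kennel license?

No — denied.

(A) ≥150 ft from school — not met.
(B) not (primary residence) — fails.
(C) all abutters consent — not satisfied.
(D) not (food handler cert.) — not met.
(E) safety training — not satisfied.
(i) = F OR F OR F OR F OR F = false.
(ii) fee paid — met.
So (a) is not satisfied (F AND T).
(i) no code violations — not met.
(A) age ≥ 18 — holds.
(B) not (hardship waiver) — holds.
So (ii) is satisfied (T OR T).
So (b) is not satisfied (F AND T).
(c) ≤ 9 units — not met.
So (1) is not satisfied (F OR F OR F).
(a) prior license ≥ 6 yr — met.
(b) no complaint in 18 mo. — fails.
So (2) is satisfied (T OR F).
Overall: F AND T → false.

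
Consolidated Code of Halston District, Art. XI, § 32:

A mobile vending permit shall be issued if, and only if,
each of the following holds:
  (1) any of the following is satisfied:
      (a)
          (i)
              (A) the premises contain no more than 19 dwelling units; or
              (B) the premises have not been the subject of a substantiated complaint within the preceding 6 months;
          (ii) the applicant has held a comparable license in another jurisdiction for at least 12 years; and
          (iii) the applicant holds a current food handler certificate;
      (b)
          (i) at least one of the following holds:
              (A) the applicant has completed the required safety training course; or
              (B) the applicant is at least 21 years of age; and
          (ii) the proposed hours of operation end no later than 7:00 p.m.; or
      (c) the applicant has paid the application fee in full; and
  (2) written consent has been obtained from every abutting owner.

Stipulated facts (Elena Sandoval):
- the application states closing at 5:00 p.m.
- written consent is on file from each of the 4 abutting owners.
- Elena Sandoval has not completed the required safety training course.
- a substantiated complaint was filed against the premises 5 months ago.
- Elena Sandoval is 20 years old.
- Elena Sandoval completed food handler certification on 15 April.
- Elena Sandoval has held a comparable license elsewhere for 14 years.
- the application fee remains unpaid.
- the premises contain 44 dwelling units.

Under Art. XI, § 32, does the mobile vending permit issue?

No — denied.

(A) ≤ 19 units — not satisfied.
(B) no complaint in 6 mo. — not met.
So (i) is not satisfied (F OR F).
(ii) prior license ≥ 12 yr — met.
(iii) food handler cert. — satisfied.
(a): F AND T AND T → false.
(A) safety training — fails.
(B) age ≥ 21 — not met.
So (i) is not satisfied (F OR F).
(ii) closes by 7 p.m. — holds.
So (b) is not satisfied (F AND T).
(c) fee paid — fails.
So (1) is not satisfied (F OR F OR F).
(2) all abutters consent — met.
Overall: F AND T → false.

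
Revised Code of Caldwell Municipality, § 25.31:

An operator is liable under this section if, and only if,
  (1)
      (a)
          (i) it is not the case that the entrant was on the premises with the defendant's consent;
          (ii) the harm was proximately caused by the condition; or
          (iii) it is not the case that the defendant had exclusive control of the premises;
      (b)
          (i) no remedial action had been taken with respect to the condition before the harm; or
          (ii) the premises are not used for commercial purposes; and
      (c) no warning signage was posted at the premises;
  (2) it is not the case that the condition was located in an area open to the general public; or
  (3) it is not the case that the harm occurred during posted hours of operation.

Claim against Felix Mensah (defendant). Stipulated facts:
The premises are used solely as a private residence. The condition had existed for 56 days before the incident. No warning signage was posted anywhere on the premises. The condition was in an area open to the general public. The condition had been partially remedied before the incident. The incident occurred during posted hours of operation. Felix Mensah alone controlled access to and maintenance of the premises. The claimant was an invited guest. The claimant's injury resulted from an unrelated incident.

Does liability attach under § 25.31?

No — not liable.

(i) not (consent to enter) — not satisfied.
(ii) proximate cause — fails.
(iii) not (exclusive control) — not satisfied.
So (a) is not satisfied (F OR F OR F).
(i) no remedial action — fails.
(ii) not (commercial use) — satisfied.
(b) = F OR T = true.
(c) no signage posted — satisfied.
(1) = F AND T AND T = false.
(2) not (public area) — fails.
(3) not (during posted hours) — fails.
So Overall is not satisfied (F OR F OR F).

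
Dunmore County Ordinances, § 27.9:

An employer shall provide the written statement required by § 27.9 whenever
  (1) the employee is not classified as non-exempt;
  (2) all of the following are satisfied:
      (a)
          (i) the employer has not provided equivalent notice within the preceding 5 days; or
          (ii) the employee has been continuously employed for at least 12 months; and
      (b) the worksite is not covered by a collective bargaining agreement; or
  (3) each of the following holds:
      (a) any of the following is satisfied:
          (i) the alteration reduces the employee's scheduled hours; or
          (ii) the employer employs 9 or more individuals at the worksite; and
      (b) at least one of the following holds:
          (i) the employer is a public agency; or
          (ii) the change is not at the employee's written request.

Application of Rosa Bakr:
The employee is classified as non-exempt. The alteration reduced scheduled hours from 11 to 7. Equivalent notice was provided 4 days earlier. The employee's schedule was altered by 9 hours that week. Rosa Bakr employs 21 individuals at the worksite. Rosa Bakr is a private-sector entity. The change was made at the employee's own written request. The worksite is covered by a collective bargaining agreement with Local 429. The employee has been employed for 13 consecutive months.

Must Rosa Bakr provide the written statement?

No — not required.

(1) not (non-exempt) — not met.
(i) no recent notice — not met.
(ii) tenure ≥ 12 mo. — holds.
(a): F OR T → true.
(b) no CBA — fails.
So (2) is not satisfied (T AND F).
(i) hours reduced — met.
(ii) ≥ 9 at site — holds.
(a): T OR T → true.
(i) public agency — not satisfied.
(ii) not employee-requested — not met.
(b) = F OR F = false.
(3) = T AND F = false.
Overall = F OR F OR F = false.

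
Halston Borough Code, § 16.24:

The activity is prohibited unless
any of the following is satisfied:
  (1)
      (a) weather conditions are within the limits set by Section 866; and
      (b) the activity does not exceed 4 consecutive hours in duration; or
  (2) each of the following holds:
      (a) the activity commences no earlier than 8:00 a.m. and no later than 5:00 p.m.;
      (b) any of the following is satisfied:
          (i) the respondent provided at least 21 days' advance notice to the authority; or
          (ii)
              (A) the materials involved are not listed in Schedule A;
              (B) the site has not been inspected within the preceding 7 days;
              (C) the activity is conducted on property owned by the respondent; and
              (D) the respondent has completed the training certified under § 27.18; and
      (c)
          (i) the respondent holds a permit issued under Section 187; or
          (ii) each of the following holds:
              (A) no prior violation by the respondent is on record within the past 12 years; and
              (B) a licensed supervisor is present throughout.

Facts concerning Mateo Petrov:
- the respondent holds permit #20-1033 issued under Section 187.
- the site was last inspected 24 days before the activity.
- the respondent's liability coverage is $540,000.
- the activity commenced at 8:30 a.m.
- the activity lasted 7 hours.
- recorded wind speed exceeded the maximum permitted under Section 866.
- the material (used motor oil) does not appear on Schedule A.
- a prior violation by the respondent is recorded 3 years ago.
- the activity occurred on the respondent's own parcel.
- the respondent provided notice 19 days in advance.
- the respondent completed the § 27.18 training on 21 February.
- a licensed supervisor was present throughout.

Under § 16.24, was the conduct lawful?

Yes — lawful.

(a) weather ok — fails.
(b) ≤ 4 hrs duration — fails.
So (1) is not satisfied (F AND F).
(a) start within hours — holds.
(i) ≥21 days' notice — fails.
(A) not (Schedule A material) — holds.
(B) not (site inspected) — met.
(C) own property — met.
(D) training certified — met.
(ii): T AND T AND T AND T → true.
(b) = F OR T = true.
(i) holds permit — holds.
(A) no prior violation — not met.
(B) supervisor present — holds.
So (ii) is not satisfied (F AND T).
(c): T OR F → true.
(2): T AND T AND T → true.
Overall: F OR T → true.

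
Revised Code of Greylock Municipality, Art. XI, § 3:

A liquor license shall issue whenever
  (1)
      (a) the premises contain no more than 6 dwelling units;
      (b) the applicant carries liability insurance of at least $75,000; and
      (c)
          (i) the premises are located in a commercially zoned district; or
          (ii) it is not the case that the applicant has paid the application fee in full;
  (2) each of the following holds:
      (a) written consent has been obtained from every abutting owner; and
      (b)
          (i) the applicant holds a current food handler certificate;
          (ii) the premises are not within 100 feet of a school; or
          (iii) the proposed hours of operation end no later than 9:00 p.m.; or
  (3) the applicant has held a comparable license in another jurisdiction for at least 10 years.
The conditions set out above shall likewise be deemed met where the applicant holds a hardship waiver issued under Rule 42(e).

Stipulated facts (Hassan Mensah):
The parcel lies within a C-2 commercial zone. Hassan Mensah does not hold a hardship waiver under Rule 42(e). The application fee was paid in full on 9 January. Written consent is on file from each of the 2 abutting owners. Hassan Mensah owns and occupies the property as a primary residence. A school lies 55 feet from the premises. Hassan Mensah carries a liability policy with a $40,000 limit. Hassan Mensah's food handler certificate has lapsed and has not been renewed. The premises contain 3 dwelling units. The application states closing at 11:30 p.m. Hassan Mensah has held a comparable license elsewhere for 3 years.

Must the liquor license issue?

(a) ≤ 6 units — holds.
(b) insurance ≥ $75,000 — not met.
(i) commercially zoned — satisfied.
(ii) not (fee paid) — not satisfied.
So (c) is satisfied (T OR F).
(1) = T AND F AND T = false.
(a) all abutters consent — met.
(i) food handler cert. — fails.
(ii) ≥100 ft from school — not satisfied.
(iii) closes by 9 p.m. — fails.
So (b) is not satisfied (F OR F OR F).
So (2) is not satisfied (T AND F).
(3) prior license ≥ 10 yr — not satisfied.
Overall = F OR F OR F = false.
Exception (hardship waiver) — not satisfied.
Result: main false OR exception false → false.

No — denied.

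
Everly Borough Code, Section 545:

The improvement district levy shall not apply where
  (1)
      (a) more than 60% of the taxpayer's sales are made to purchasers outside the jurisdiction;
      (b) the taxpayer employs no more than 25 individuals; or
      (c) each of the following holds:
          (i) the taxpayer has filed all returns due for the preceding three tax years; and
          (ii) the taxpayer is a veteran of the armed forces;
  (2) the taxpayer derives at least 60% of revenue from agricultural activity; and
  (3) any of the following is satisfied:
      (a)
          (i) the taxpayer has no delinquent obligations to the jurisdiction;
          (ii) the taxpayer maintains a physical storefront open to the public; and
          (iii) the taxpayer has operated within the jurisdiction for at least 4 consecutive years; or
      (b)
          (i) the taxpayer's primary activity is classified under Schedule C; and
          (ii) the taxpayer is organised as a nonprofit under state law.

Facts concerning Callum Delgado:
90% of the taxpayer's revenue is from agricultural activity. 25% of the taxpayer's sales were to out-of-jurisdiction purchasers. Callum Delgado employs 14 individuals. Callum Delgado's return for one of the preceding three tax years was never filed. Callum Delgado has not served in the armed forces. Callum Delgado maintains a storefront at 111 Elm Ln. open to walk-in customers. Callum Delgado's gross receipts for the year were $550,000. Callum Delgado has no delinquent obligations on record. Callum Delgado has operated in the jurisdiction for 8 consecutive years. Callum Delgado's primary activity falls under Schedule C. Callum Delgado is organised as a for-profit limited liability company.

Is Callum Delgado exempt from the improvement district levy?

(a) >60% out-of-jur. sales — not satisfied.
(b) ≤ 25 employees — met.
(i) returns current — not satisfied.
(ii) veteran — not satisfied.
(c) = F AND F = false.
(1) = F OR T OR F = true.
(2) ≥60% agricultural — met.
(i) no delinquency — satisfied.
(ii) has storefront — holds.
(iii) ≥ 4 yrs in jurisdiction — satisfied.
(a) = T AND T AND T = true.
(i) Schedule C activity — met.
(ii) nonprofit — not met.
(b) = T AND F = false.
So (3) is satisfied (T OR F).
Overall: T AND T AND T → true.

Yes — exempt.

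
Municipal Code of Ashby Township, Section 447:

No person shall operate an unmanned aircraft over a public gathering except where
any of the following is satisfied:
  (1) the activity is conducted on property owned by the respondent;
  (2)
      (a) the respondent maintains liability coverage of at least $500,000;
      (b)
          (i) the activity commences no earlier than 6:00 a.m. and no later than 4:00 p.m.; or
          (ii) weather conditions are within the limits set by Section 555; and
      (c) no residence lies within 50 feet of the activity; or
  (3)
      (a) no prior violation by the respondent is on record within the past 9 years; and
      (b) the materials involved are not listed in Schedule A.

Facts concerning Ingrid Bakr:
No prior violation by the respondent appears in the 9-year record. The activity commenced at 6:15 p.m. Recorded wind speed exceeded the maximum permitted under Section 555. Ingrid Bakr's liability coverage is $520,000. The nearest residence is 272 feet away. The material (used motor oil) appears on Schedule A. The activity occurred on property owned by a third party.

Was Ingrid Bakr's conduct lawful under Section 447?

(1) own property — not met.
(a) coverage ≥ $500,000 — satisfied.
(i) start within hours — fails.
(ii) weather ok — not met.
So (b) is not satisfied (F OR F).
(c) no residence in 50 ft — holds.
So (2) is not satisfied (T AND F AND T).
(a) no prior violation — holds.
(b) not (Schedule A material) — not met.
(3) = T AND F = false.
So Overall is not satisfied (F OR F OR F).

No — unlawful.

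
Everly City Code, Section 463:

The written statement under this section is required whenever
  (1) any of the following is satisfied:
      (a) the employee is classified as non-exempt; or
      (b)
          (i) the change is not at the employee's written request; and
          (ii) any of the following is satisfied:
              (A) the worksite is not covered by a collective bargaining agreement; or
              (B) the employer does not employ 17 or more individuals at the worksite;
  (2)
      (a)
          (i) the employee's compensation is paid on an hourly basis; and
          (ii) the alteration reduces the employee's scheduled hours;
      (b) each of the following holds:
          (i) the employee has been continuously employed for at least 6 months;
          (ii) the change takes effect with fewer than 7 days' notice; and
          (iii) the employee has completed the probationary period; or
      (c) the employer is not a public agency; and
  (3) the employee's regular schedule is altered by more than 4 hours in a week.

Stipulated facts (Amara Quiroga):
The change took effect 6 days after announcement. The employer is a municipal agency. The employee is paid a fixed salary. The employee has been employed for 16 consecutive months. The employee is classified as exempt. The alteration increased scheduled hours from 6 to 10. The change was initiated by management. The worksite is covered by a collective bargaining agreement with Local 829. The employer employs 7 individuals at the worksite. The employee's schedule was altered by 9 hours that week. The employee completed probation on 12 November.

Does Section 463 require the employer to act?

Yes — required.

(a) non-exempt — not satisfied.
(i) not employee-requested — met.
(A) no CBA — not met.
(B) not (≥ 17 at site) — holds.
(ii): F OR T → true.
(b) = T AND T = true.
(1) = F OR T = true.
(i) hourly-paid — not met.
(ii) hours reduced — not met.
(a): F AND F → false.
(i) tenure ≥ 6 mo. — holds.
(ii) < 7 days' notice — met.
(iii) past probation — holds.
(b): T AND T AND T → true.
(c) not (public agency) — not satisfied.
So (2) is satisfied (F OR T OR F).
(3) schedule shift > 4h — met.
Overall: T AND T AND T → true.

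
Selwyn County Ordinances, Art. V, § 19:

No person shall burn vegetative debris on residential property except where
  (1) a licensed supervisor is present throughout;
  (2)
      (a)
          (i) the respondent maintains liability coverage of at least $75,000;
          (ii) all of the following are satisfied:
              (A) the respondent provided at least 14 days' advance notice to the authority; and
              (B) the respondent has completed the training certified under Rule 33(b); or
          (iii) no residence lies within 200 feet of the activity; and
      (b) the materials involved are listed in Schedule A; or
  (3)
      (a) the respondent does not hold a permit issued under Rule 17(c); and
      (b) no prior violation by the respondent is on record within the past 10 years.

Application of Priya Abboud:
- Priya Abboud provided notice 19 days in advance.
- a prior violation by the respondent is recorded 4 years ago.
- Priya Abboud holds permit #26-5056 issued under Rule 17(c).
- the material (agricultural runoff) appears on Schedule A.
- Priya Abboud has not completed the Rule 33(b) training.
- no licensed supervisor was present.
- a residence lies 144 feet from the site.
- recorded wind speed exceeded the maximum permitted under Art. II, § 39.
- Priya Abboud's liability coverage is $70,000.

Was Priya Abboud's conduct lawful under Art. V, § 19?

No — unlawful.

(1) supervisor present — not satisfied.
(i) coverage ≥ $75,000 — not satisfied.
(A) ≥14 days' notice — holds.
(B) training certified — fails.
(ii): T AND F → false.
(iii) no residence in 200 ft — fails.
(a) = F OR F OR F = false.
(b) Schedule A material — met.
(2): F AND T → false.
(a) not (holds permit) — not met.
(b) no prior violation — not satisfied.
(3) = F AND F = false.
Overall: F OR F OR F → false.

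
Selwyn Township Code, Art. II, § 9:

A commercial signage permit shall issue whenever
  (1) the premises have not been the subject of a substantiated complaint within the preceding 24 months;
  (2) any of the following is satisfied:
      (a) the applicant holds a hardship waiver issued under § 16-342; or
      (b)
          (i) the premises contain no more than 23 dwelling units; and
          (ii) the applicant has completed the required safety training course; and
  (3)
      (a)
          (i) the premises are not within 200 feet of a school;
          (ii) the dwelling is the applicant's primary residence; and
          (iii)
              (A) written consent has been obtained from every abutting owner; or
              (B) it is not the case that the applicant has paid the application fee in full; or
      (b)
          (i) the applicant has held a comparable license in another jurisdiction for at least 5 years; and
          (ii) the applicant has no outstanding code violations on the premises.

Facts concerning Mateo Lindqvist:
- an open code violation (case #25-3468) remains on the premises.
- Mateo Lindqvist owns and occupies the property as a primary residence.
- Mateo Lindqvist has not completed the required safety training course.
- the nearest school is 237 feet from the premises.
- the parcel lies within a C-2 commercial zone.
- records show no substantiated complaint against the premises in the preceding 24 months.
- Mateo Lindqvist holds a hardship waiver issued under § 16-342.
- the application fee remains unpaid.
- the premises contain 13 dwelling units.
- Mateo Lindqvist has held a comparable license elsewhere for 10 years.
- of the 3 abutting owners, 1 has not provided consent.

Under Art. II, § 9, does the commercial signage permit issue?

Yes — granted.

(1) no complaint in 24 mo. — satisfied.
(a) hardship waiver — satisfied.
(i) ≤ 23 units — satisfied.
(ii) safety training — fails.
So (b) is not satisfied (T AND F).
(2): T OR F → true.
(i) ≥200 ft from school — satisfied.
(ii) primary residence — met.
(A) all abutters consent — fails.
(B) not (fee paid) — satisfied.
(iii): F OR T → true.
So (a) is satisfied (T AND T AND T).
(i) prior license ≥ 5 yr — met.
(ii) no code violations — not satisfied.
So (b) is not satisfied (T AND F).
(3): T OR F → true.
So Overall is satisfied (T AND T AND T).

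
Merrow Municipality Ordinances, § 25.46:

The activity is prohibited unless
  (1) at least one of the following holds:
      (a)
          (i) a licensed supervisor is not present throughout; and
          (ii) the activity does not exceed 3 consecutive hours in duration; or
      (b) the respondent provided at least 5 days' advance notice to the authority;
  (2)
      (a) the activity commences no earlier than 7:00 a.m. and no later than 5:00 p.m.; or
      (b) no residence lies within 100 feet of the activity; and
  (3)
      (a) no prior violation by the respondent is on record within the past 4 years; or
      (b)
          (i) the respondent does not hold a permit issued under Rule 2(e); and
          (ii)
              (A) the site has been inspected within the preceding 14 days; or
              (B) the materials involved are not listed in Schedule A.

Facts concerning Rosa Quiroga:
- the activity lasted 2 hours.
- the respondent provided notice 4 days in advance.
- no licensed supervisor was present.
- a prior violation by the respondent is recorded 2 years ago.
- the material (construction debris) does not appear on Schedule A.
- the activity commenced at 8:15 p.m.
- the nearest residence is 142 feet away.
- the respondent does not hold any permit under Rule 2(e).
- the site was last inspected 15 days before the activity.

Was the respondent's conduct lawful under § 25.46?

(i) not (supervisor present) — satisfied.
(ii) ≤ 3 hrs duration — holds.
(a): T AND T → true.
(b) ≥5 days' notice — fails.
(1): T OR F → true.
(a) start within hours — fails.
(b) no residence in 100 ft — satisfied.
(2) = F OR T = true.
(a) no prior violation — not satisfied.
(i) not (holds permit) — satisfied.
(A) site inspected — fails.
(B) not (Schedule A material) — satisfied.
(ii): F OR T → true.
(b) = T AND T = true.
(3): F OR T → true.
Overall = T AND T AND T = true.

Yes — lawful.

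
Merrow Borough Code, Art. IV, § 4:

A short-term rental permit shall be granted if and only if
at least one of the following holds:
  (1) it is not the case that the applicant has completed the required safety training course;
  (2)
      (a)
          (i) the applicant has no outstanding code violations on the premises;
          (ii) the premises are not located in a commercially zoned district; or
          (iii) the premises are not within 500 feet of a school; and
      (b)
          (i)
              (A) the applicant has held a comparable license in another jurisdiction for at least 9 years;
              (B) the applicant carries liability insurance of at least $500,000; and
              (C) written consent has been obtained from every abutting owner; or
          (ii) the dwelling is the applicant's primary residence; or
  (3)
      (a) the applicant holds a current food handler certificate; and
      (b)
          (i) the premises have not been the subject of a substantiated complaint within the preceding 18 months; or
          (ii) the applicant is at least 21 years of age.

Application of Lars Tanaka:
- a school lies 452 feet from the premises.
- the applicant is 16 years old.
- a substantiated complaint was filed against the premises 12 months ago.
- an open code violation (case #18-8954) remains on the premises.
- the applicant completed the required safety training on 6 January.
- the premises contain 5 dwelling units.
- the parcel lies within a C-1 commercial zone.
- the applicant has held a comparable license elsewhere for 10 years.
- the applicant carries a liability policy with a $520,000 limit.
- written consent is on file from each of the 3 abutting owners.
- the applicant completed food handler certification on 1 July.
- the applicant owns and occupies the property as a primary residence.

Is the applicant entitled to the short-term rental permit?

(1) not (safety training) — not satisfied.
(i) no code violations — not satisfied.
(ii) not (commercially zoned) — fails.
(iii) ≥500 ft from school — not met.
(a) = F OR F OR F = false.
(A) prior license ≥ 9 yr — satisfied.
(B) insurance ≥ $500,000 — met.
(C) all abutters consent — met.
(i): T AND T AND T → true.
(ii) primary residence — holds.
(b) = T OR T = true.
(2): F AND T → false.
(a) food handler cert. — holds.
(i) no complaint in 18 mo. — not satisfied.
(ii) age ≥ 21 — not satisfied.
(b): F OR F → false.
(3): T AND F → false.
Overall = F OR F OR F = false.

No — denied.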